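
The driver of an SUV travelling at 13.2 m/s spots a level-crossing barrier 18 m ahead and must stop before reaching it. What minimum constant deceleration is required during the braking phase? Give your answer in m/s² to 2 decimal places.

Required deceleration ≈ 4.84 m/s²

v² = 2a·d ⇒ a = v²/(2d) = 13.2000² / (2 × 18.000) = 174.240 / 36.000 = 4.8400 m/s².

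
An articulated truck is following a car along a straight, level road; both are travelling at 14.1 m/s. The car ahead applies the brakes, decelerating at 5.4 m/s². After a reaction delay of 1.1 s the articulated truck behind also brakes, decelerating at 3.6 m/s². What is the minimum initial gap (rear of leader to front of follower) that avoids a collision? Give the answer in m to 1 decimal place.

Minimum gap ≈ 24.7 m

Leader travels v²/(2a_L) = 198.810 / 10.800 = 18.408 m before stopping.
Follower covers v·t_r = 14.1000 × 1.1 = 15.510 m while reacting, then v²/(2a_F) = 198.810 / 7.200 = 27.613 m while braking, for a total of 15.510 + 27.613 = 43.123 m.
Since a_F ≤ a_L and the follower starts braking later, the follower is never slower than the leader, so the closest approach is when both have stopped.
Minimum gap = 43.123 − 18.408 = 24.715 m.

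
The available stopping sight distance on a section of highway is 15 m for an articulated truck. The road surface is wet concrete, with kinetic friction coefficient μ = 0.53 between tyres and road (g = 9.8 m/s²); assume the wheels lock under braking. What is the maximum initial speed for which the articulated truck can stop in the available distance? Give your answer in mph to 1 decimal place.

a = μg = 0.53 × 9.8 = 5.194 m/s².
v²/(2a) = d ⇒ v = √(2 × 5.194 × 15) = √155.82 = 12.4828 m/s.
12.4828 m/s ÷ 0.44704 = 27.923 mph.

Maximum speed ≈ 27.9 mph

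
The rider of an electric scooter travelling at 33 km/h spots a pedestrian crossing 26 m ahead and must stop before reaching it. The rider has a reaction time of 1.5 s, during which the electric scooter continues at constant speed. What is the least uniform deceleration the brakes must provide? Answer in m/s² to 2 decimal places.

Required deceleration ≈ 3.43 m/s²

33 km/h ÷ 3.6 = 9.1667 m/s.
Distance covered during reaction = 9.1667 × 1.5 = 13.750 m.
Distance available for braking: 26 − 13.750 = 12.250 m.
v² = 2a·d ⇒ a = v²/(2d) = 9.1667² / (2 × 12.250) = 84.028 / 24.500 = 3.4297 m/s².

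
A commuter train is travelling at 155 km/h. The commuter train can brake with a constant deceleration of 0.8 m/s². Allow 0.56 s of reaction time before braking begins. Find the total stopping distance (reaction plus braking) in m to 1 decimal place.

155 km/h ÷ 3.6 = 43.0556 m/s.
Reaction distance = v·t_r = 43.0556 × 0.56 = 24.111 m.
Braking distance = v²/(2a) = 43.0556² / (2 × 0.800) = 1853.785 / 1.600 = 1158.616 m.
Total = 24.111 + 1158.616 = 1182.727 m.

Total stopping distance ≈ 1182.7 m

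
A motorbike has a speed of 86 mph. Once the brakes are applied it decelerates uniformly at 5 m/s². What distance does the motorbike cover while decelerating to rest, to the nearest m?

Braking distance ≈ 148 m

86 mph × 0.44704 = 38.4454 m/s.
Braking distance = v²/(2a) = 38.4454² / (2 × 5.000) = 1478.049 / 10.000 = 147.805 m.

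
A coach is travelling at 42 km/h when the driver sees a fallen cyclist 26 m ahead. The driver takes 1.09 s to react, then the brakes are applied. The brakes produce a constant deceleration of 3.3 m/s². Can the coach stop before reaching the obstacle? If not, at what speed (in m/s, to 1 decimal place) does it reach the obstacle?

42 km/h ÷ 3.6 = 11.6667 m/s.
Reaction distance = 11.6667 × 1.09 = 12.717 m.
Braking distance needed to stop: v²/(2a) = 136.112 / 6.600 = 20.623 m, so total needed = 12.717 + 20.623 = 33.340 m > 26 m — it cannot stop.
Distance remaining when braking begins: 26 − 12.717 = 13.283 m.
v² = v₀² − 2a·d = 136.112 − 2 × 3.300 × 13.283 = 48.444 m²/s².
v = √48.444 = 6.960 m/s.

No — it strikes the obstacle at 7.0 m/s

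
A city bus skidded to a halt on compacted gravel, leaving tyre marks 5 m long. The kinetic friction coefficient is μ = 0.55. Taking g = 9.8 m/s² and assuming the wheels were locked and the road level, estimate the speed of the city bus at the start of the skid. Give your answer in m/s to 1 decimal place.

Deceleration a = μg = 0.55 × 9.8 = 5.390 m/s².
v = √(2a·d) = √(2 × 5.390 × 5) = √53.900 = 7.3417 m/s.

Initial speed ≈ 7.3 m/s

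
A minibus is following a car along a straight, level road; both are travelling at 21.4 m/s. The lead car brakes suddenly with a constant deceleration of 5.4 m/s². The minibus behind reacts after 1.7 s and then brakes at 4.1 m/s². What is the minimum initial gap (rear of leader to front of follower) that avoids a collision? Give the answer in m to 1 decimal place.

Minimum gap ≈ 49.8 m

Leader travels v²/(2a_L) = 457.960 / 10.800 = 42.404 m before stopping.
Follower covers v·t_r = 21.4000 × 1.7 = 36.380 m while reacting, then v²/(2a_F) = 457.960 / 8.200 = 55.849 m while braking, for a total of 36.380 + 55.849 = 92.229 m.
Since a_F ≤ a_L and the follower starts braking later, the follower is never slower than the leader, so the closest approach is when both have stopped.
Minimum gap = 92.229 − 42.404 = 49.825 m.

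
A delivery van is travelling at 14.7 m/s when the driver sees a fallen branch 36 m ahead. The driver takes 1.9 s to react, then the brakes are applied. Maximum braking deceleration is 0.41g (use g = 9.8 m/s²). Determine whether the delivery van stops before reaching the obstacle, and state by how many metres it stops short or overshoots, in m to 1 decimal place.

a = 0.41 × 9.8 = 4.018 m/s².
Reaction distance = 14.7000 × 1.9 = 27.930 m.
Braking distance = v²/(2a) = 216.090 / 8.036 = 26.890 m.
Total stopping distance = 27.930 + 26.890 = 54.820 m, vs 36 m available — it cannot stop in time and overshoots by 54.820 − 36 = 18.820 m.

No — it overshoots by 18.8 m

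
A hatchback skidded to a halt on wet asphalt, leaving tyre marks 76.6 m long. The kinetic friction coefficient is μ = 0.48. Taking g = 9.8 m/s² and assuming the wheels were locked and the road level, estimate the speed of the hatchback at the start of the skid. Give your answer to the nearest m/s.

Deceleration a = μg = 0.48 × 9.8 = 4.704 m/s².
v = √(2a·d) = √(2 × 4.704 × 76.6) = √720.653 = 26.8450 m/s.

Initial speed ≈ 27 m/s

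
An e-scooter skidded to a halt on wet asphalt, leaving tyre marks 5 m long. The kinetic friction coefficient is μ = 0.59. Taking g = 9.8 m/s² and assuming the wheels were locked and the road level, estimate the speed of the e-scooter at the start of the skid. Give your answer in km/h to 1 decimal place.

Deceleration a = μg = 0.59 × 9.8 = 5.782 m/s².
v = √(2a·d) = √(2 × 5.782 × 5) = √57.820 = 7.6039 m/s.
= 7.6039 × 3.6 = 27.374 km/h.

Initial speed ≈ 27.4 km/h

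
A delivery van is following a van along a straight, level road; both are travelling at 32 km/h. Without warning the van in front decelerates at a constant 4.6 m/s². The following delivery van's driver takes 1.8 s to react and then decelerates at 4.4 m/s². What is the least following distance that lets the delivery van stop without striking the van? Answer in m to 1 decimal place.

Minimum gap ≈ 16.4 m

32 km/h ÷ 3.6 = 8.8889 m/s.
Leader travels v²/(2a_L) = 79.013 / 9.200 = 8.588 m before stopping.
Follower covers v·t_r = 8.8889 × 1.8 = 16.000 m while reacting, then v²/(2a_F) = 79.013 / 8.800 = 8.979 m while braking, for a total of 16.000 + 8.979 = 24.979 m.
Since a_F ≤ a_L and the follower starts braking later, the follower is never slower than the leader, so the closest approach is when both have stopped.
Minimum gap = 24.979 − 8.588 = 16.391 m.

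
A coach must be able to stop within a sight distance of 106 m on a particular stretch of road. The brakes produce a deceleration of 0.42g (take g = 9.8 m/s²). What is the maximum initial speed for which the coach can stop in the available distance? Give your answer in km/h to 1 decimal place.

a = 0.42 × 9.8 = 4.116 m/s².
v²/(2a) = d ⇒ v = √(2 × 4.116 × 106) = √872.59 = 29.5396 m/s.
29.5396 m/s × 3.6 = 106.343 km/h.

Maximum speed ≈ 106.3 km/h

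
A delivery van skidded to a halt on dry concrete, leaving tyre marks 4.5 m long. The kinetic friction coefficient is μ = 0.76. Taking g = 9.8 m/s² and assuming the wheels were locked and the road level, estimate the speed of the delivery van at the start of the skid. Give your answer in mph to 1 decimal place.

Initial speed ≈ 18.3 mph

Deceleration a = μg = 0.76 × 9.8 = 7.448 m/s².
v = √(2a·d) = √(2 × 7.448 × 4.5) = √67.032 = 8.1873 m/s.
= 8.1873 ÷ 0.44704 = 18.314 mph.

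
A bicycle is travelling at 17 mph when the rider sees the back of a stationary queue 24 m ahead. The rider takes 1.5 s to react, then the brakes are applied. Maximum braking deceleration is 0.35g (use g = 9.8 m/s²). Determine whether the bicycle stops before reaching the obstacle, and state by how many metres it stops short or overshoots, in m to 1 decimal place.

17 mph × 0.44704 = 7.5997 m/s.
a = 0.35 × 9.8 = 3.430 m/s².
Reaction distance = 7.5997 × 1.5 = 11.400 m.
Braking distance = v²/(2a) = 57.755 / 6.860 = 8.419 m.
Total stopping distance = 11.400 + 8.419 = 19.819 m, vs 24 m available — it stops with 24 − 19.819 = 4.181 m to spare.

Yes — it stops 4.2 m short of the obstacle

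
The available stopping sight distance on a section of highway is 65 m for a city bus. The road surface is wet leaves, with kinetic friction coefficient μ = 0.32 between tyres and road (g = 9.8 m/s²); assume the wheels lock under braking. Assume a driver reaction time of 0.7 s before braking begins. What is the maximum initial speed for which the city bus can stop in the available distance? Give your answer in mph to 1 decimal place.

a = μg = 0.32 × 9.8 = 3.136 m/s².
Stopping distance: v·t_r + v²/(2a) = 65 with t_r = 0.7 s and a = 3.136 m/s².
So v² + 4.390 v − 407.68 = 0.
Positive root: v = −a·t_r + √((a·t_r)² + 2a·d) = −2.195 + √(4.818 + 407.68) = 18.1150 m/s.
18.1150 m/s ÷ 0.44704 = 40.522 mph.

Maximum speed ≈ 40.5 mph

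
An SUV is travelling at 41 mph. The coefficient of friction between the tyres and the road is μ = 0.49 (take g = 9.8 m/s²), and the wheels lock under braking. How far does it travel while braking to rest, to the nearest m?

Braking distance ≈ 35 m

41 mph × 0.44704 = 18.3286 m/s.
a = μg = 0.49 × 9.8 = 4.802 m/s².
Braking distance = v²/(2a) = 18.3286² / (2 × 4.802) = 335.938 / 9.604 = 34.979 m.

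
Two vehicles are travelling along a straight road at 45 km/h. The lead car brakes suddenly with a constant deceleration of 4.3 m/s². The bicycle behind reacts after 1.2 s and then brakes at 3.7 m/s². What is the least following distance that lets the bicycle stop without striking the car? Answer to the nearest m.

45 km/h ÷ 3.6 = 12.5000 m/s.
Leader travels v²/(2a_L) = 156.250 / 8.600 = 18.169 m before stopping.
Follower covers v·t_r = 12.5000 × 1.2 = 15.000 m while reacting, then v²/(2a_F) = 156.250 / 7.400 = 21.115 m while braking, for a total of 15.000 + 21.115 = 36.115 m.
Since a_F ≤ a_L and the follower starts braking later, the follower is never slower than the leader, so the closest approach is when both have stopped.
Minimum gap = 36.115 − 18.169 = 17.946 m.

Minimum gap ≈ 18 m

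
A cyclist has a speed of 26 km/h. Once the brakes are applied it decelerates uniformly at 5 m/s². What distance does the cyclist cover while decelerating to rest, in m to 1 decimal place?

26 km/h ÷ 3.6 = 7.2222 m/s.
Braking distance = v²/(2a) = 7.2222² / (2 × 5.000) = 52.160 / 10.000 = 5.216 m.

Braking distance ≈ 5.2 m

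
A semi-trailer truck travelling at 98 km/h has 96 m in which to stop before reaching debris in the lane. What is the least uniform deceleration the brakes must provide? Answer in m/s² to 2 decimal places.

Required deceleration ≈ 3.86 m/s²

98 km/h ÷ 3.6 = 27.2222 m/s.
v² = 2a·d ⇒ a = v²/(2d) = 27.2222² / (2 × 96.000) = 741.048 / 192.000 = 3.8596 m/s².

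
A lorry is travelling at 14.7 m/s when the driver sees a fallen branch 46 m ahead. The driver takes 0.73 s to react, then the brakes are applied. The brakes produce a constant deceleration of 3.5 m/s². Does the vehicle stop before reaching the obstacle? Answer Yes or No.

Reaction distance = 14.7000 × 0.73 = 10.731 m.
Braking distance = v²/(2a) = 216.090 / 7.000 = 30.870 m.
Total stopping distance = 10.731 + 30.870 = 41.601 m, vs 46 m available — it stops with 46 − 41.601 = 4.399 m to spare.

Yes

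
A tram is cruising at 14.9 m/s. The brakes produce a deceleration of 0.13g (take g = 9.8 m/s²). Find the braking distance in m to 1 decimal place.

a = 0.13 × 9.8 = 1.274 m/s².
Braking distance = v²/(2a) = 14.9000² / (2 × 1.274) = 222.010 / 2.548 = 87.131 m.

Braking distance ≈ 87.1 m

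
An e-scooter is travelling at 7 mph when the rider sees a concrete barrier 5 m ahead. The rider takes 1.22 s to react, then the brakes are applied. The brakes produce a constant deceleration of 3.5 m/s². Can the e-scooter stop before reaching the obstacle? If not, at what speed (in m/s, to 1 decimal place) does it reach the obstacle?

7 mph × 0.44704 = 3.1293 m/s.
Reaction distance = 3.1293 × 1.22 = 3.818 m.
Braking distance needed to stop: v²/(2a) = 9.793 / 7.000 = 1.399 m, so total needed = 3.818 + 1.399 = 5.217 m > 5 m — it cannot stop.
Distance remaining when braking begins: 5 − 3.818 = 1.182 m.
v² = v₀² − 2a·d = 9.793 − 2 × 3.500 × 1.182 = 1.519 m²/s².
v = √1.519 = 1.232 m/s.

No — it strikes the obstacle at 1.2 m/s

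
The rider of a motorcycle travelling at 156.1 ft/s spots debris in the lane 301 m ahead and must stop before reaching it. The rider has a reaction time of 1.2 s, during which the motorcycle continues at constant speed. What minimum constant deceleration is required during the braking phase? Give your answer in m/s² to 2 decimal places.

Required deceleration ≈ 4.64 m/s²

156.1 ft/s × 0.3048 = 47.5793 m/s.
Distance covered during reaction = 47.5793 × 1.2 = 57.095 m.
Distance available for braking: 301 − 57.095 = 243.905 m.
v² = 2a·d ⇒ a = v²/(2d) = 47.5793² / (2 × 243.905) = 2263.790 / 487.810 = 4.6407 m/s².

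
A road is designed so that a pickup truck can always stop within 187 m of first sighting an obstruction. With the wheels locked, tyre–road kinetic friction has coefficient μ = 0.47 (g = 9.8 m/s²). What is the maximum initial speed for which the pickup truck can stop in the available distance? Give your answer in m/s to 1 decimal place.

a = μg = 0.47 × 9.8 = 4.606 m/s².
v²/(2a) = d ⇒ v = √(2 × 4.606 × 187) = √1722.64 = 41.5047 m/s.

Maximum speed ≈ 41.5 m/s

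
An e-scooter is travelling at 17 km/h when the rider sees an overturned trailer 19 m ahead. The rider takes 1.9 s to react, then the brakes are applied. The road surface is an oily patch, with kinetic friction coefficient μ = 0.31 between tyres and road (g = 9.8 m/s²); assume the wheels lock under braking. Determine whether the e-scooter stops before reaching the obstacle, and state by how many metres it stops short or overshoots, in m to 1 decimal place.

Yes — it stops 6.4 m short of the obstacle

17 km/h ÷ 3.6 = 4.7222 m/s.
a = μg = 0.31 × 9.8 = 3.038 m/s².
Reaction distance = 4.7222 × 1.9 = 8.972 m.
Braking distance = v²/(2a) = 22.299 / 6.076 = 3.670 m.
Total stopping distance = 8.972 + 3.670 = 12.642 m, vs 19 m available — it stops with 19 − 12.642 = 6.358 m to spare.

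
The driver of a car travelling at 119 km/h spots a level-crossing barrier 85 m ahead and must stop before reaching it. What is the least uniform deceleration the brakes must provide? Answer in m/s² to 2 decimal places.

119 km/h ÷ 3.6 = 33.0556 m/s.
v² = 2a·d ⇒ a = v²/(2d) = 33.0556² / (2 × 85.000) = 1092.673 / 170.000 = 6.4275 m/s².

Required deceleration ≈ 6.43 m/s²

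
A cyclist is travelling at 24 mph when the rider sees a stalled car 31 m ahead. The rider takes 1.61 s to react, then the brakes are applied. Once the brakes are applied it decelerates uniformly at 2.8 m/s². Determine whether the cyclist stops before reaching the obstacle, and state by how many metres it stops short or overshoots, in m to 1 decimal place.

24 mph × 0.44704 = 10.7290 m/s.
Reaction distance = 10.7290 × 1.61 = 17.274 m.
Braking distance = v²/(2a) = 115.111 / 5.600 = 20.556 m.
Total stopping distance = 17.274 + 20.556 = 37.830 m, vs 31 m available — it cannot stop in time and overshoots by 37.830 − 31 = 6.830 m.

No — it overshoots by 6.8 m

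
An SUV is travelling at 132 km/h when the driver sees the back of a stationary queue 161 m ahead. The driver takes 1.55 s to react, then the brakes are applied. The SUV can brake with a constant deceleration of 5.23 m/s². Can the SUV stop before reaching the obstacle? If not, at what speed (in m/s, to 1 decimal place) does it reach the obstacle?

132 km/h ÷ 3.6 = 36.6667 m/s.
Reaction distance = 36.6667 × 1.55 = 56.833 m.
Braking distance needed to stop: v²/(2a) = 1344.447 / 10.460 = 128.532 m, so total needed = 56.833 + 128.532 = 185.365 m > 161 m — it cannot stop.
Distance remaining when braking begins: 161 − 56.833 = 104.167 m.
v² = v₀² − 2a·d = 1344.447 − 2 × 5.230 × 104.167 = 254.860 m²/s².
v = √254.860 = 15.964 m/s.

No — it strikes the obstacle at 16.0 m/s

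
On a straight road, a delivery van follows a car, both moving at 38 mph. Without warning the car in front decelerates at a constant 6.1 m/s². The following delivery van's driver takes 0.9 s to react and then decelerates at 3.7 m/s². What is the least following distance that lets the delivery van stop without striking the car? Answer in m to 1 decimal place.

Minimum gap ≈ 30.6 m

38 mph × 0.44704 = 16.9875 m/s.
Leader travels v²/(2a_L) = 288.575 / 12.200 = 23.654 m before stopping.
Follower covers v·t_r = 16.9875 × 0.9 = 15.289 m while reacting, then v²/(2a_F) = 288.575 / 7.400 = 38.997 m while braking, for a total of 15.289 + 38.997 = 54.286 m.
Since a_F ≤ a_L and the follower starts braking later, the follower is never slower than the leader, so the closest approach is when both have stopped.
Minimum gap = 54.286 − 23.654 = 30.632 m.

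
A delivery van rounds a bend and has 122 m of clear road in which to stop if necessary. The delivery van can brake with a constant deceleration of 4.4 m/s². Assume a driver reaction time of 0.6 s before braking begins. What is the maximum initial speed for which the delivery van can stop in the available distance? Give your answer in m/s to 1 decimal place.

Maximum speed ≈ 30.2 m/s

Stopping distance: v·t_r + v²/(2a) = 122 with t_r = 0.6 s and a = 4.400 m/s².
So v² + 5.280 v − 1073.60 = 0.
Positive root: v = −a·t_r + √((a·t_r)² + 2a·d) = −2.640 + √(6.970 + 1073.60) = 30.2320 m/s.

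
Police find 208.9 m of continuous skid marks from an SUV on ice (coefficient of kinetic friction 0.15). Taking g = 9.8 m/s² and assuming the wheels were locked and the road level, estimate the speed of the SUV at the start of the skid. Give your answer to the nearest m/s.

Initial speed ≈ 25 m/s

Deceleration a = μg = 0.15 × 9.8 = 1.470 m/s².
v = √(2a·d) = √(2 × 1.470 × 208.9) = √614.166 = 24.7824 m/s.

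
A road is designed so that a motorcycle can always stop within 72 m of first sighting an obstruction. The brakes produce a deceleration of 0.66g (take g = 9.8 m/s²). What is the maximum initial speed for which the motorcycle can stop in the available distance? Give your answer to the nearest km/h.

Maximum speed ≈ 110 km/h

a = 0.66 × 9.8 = 6.468 m/s².
v²/(2a) = d ⇒ v = √(2 × 6.468 × 72) = √931.39 = 30.5187 m/s.
30.5187 m/s × 3.6 = 109.867 km/h.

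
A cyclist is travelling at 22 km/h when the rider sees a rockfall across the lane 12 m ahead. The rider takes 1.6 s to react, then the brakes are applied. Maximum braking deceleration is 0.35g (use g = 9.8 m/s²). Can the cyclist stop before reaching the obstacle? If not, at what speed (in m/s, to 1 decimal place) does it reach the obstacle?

22 km/h ÷ 3.6 = 6.1111 m/s.
a = 0.35 × 9.8 = 3.430 m/s².
Reaction distance = 6.1111 × 1.6 = 9.778 m.
Braking distance needed to stop: v²/(2a) = 37.346 / 6.860 = 5.444 m, so total needed = 9.778 + 5.444 = 15.222 m > 12 m — it cannot stop.
Distance remaining when braking begins: 12 − 9.778 = 2.222 m.
v² = v₀² − 2a·d = 37.346 − 2 × 3.430 × 2.222 = 22.103 m²/s².
v = √22.103 = 4.701 m/s.

No — it strikes the obstacle at 4.7 m/s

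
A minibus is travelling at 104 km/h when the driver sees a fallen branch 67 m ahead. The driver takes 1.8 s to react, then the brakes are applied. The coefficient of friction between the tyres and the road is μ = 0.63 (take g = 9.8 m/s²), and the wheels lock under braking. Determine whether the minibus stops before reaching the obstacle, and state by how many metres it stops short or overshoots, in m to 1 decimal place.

104 km/h ÷ 3.6 = 28.8889 m/s.
a = μg = 0.63 × 9.8 = 6.174 m/s².
Reaction distance = 28.8889 × 1.8 = 52.000 m.
Braking distance = v²/(2a) = 834.569 / 12.348 = 67.587 m.
Total stopping distance = 52.000 + 67.587 = 119.587 m, vs 67 m available — it cannot stop in time and overshoots by 119.587 − 67 = 52.587 m.

No — it overshoots by 52.6 m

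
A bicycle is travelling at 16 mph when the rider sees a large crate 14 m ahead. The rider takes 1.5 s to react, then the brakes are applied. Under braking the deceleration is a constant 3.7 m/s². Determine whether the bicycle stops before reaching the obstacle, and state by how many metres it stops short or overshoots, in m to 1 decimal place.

16 mph × 0.44704 = 7.1526 m/s.
Reaction distance = 7.1526 × 1.5 = 10.729 m.
Braking distance = v²/(2a) = 51.160 / 7.400 = 6.914 m.
Total stopping distance = 10.729 + 6.914 = 17.643 m, vs 14 m available — it cannot stop in time and overshoots by 17.643 − 14 = 3.643 m.

No — it overshoots by 3.6 m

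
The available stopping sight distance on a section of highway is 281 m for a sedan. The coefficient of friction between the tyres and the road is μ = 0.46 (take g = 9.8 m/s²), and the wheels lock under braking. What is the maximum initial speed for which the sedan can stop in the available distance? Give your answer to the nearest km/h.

a = μg = 0.46 × 9.8 = 4.508 m/s².
v²/(2a) = d ⇒ v = √(2 × 4.508 × 281) = √2533.50 = 50.3339 m/s.
50.3339 m/s × 3.6 = 181.202 km/h.

Maximum speed ≈ 181 km/h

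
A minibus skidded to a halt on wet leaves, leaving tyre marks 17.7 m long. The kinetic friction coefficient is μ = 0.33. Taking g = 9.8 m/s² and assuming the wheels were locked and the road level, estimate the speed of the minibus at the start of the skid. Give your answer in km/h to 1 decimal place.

Deceleration a = μg = 0.33 × 9.8 = 3.234 m/s².
v = √(2a·d) = √(2 × 3.234 × 17.7) = √114.484 = 10.6997 m/s.
= 10.6997 × 3.6 = 38.519 km/h.

Initial speed ≈ 38.5 km/h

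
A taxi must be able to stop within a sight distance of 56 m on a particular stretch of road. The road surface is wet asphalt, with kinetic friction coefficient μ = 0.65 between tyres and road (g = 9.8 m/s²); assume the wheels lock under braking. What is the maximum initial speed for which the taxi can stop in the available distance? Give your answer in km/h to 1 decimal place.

Maximum speed ≈ 96.2 km/h

a = μg = 0.65 × 9.8 = 6.370 m/s².
v²/(2a) = d ⇒ v = √(2 × 6.370 × 56) = √713.44 = 26.7103 m/s.
26.7103 m/s × 3.6 = 96.157 km/h.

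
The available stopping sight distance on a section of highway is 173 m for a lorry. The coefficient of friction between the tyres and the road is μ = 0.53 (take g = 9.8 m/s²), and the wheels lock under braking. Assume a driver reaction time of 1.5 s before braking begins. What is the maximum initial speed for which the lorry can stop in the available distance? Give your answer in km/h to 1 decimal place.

a = μg = 0.53 × 9.8 = 5.194 m/s².
Stopping distance: v·t_r + v²/(2a) = 173 with t_r = 1.5 s and a = 5.194 m/s².
So v² + 15.582 v − 1797.12 = 0.
Positive root: v = −a·t_r + √((a·t_r)² + 2a·d) = −7.791 + √(60.700 + 1797.12) = 35.3114 m/s.
35.3114 m/s × 3.6 = 127.121 km/h.

Maximum speed ≈ 127.1 km/h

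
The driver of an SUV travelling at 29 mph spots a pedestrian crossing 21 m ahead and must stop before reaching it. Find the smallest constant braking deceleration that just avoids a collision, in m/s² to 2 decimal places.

Required deceleration ≈ 4.00 m/s²

29 mph × 0.44704 = 12.9642 m/s.
v² = 2a·d ⇒ a = v²/(2d) = 12.9642² / (2 × 21.000) = 168.070 / 42.000 = 4.0017 m/s².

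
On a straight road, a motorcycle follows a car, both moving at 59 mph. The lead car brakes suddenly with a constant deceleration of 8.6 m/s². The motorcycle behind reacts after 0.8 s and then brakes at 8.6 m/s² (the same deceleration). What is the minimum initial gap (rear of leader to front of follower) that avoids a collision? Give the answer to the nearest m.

59 mph × 0.44704 = 26.3754 m/s.
Leader travels v²/(2a_L) = 695.662 / 17.200 = 40.445 m before stopping.
Follower covers v·t_r = 26.3754 × 0.8 = 21.100 m while reacting, then v²/(2a_F) = 695.662 / 17.200 = 40.445 m while braking, for a total of 21.100 + 40.445 = 61.545 m.
Since a_F ≤ a_L and the follower starts braking later, the follower is never slower than the leader, so the closest approach is when both have stopped.
Minimum gap = 61.545 − 40.445 = 21.100 m.

Minimum gap ≈ 21 m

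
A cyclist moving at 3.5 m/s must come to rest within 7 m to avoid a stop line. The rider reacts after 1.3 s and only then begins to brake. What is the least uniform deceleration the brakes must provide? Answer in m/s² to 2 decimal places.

Required deceleration ≈ 2.50 m/s²

Distance covered during reaction = 3.5000 × 1.3 = 4.550 m.
Distance available for braking: 7 − 4.550 = 2.450 m.
v² = 2a·d ⇒ a = v²/(2d) = 3.5000² / (2 × 2.450) = 12.250 / 4.900 = 2.5000 m/s².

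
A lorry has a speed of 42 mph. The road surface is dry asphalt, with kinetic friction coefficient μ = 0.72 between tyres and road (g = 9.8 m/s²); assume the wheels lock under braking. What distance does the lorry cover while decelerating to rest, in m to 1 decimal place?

42 mph × 0.44704 = 18.7757 m/s.
a = μg = 0.72 × 9.8 = 7.056 m/s².
Braking distance = v²/(2a) = 18.7757² / (2 × 7.056) = 352.527 / 14.112 = 24.981 m.

Braking distance ≈ 25.0 m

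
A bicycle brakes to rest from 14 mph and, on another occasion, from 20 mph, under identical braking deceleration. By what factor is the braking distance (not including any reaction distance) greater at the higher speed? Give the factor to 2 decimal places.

Factor ≈ 2.04

Braking distance d = v²/(2a), so with a fixed, d ∝ v².
Factor = (20/14)² = 1.4286² = 2.0409.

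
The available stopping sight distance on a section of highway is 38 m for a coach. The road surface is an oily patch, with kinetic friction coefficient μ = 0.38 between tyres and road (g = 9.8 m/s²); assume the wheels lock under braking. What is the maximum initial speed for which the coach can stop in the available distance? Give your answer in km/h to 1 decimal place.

a = μg = 0.38 × 9.8 = 3.724 m/s².
v²/(2a) = d ⇒ v = √(2 × 3.724 × 38) = √283.02 = 16.8232 m/s.
16.8232 m/s × 3.6 = 60.564 km/h.

Maximum speed ≈ 60.6 km/h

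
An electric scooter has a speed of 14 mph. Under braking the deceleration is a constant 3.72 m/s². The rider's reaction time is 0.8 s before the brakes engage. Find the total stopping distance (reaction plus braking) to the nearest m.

Total stopping distance ≈ 10 m

14 mph × 0.44704 = 6.2586 m/s.
Reaction distance = v·t_r = 6.2586 × 0.8 = 5.007 m.
Braking distance = v²/(2a) = 6.2586² / (2 × 3.720) = 39.170 / 7.440 = 5.265 m.
Total = 5.007 + 5.265 = 10.272 m.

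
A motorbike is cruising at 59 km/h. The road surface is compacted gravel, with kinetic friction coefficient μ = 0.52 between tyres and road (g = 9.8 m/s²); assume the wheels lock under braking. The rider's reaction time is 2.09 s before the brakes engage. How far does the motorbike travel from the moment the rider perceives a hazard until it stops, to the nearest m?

59 km/h ÷ 3.6 = 16.3889 m/s.
a = μg = 0.52 × 9.8 = 5.096 m/s².
Reaction distance = v·t_r = 16.3889 × 2.09 = 34.253 m.
Braking distance = v²/(2a) = 16.3889² / (2 × 5.096) = 268.596 / 10.192 = 26.354 m.
Total = 34.253 + 26.354 = 60.607 m.

Total stopping distance ≈ 61 m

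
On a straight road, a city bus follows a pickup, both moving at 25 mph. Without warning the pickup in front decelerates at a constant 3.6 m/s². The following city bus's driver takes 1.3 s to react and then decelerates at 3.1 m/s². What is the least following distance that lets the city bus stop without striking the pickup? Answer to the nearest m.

25 mph × 0.44704 = 11.1760 m/s.
Leader travels v²/(2a_L) = 124.903 / 7.200 = 17.348 m before stopping.
Follower covers v·t_r = 11.1760 × 1.3 = 14.529 m while reacting, then v²/(2a_F) = 124.903 / 6.200 = 20.146 m while braking, for a total of 14.529 + 20.146 = 34.675 m.
Since a_F ≤ a_L and the follower starts braking later, the follower is never slower than the leader, so the closest approach is when both have stopped.
Minimum gap = 34.675 − 17.348 = 17.327 m.

Minimum gap ≈ 17 m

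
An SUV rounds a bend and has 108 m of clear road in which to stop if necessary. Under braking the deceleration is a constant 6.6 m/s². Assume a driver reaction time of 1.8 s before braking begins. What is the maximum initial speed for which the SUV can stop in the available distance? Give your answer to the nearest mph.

Stopping distance: v·t_r + v²/(2a) = 108 with t_r = 1.8 s and a = 6.600 m/s².
So v² + 23.760 v − 1425.60 = 0.
Positive root: v = −a·t_r + √((a·t_r)² + 2a·d) = −11.880 + √(141.134 + 1425.60) = 27.7020 m/s.
27.7020 m/s ÷ 0.44704 = 61.968 mph.

Maximum speed ≈ 62 mph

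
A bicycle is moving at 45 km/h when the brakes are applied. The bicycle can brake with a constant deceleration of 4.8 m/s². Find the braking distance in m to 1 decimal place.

Braking distance ≈ 16.3 m

45 km/h ÷ 3.6 = 12.5000 m/s.
Braking distance = v²/(2a) = 12.5000² / (2 × 4.800) = 156.250 / 9.600 = 16.276 m.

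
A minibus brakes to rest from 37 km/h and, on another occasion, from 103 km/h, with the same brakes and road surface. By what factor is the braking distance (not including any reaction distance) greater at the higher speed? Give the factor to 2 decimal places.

Factor ≈ 7.75

Braking distance d = v²/(2a), so with a fixed, d ∝ v².
Factor = (103/37)² = 2.7838² = 7.7495.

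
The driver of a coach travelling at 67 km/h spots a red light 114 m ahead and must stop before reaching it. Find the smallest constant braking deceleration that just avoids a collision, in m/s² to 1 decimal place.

67 km/h ÷ 3.6 = 18.6111 m/s.
v² = 2a·d ⇒ a = v²/(2d) = 18.6111² / (2 × 114.000) = 346.373 / 228.000 = 1.5192 m/s².

Required deceleration ≈ 1.5 m/s²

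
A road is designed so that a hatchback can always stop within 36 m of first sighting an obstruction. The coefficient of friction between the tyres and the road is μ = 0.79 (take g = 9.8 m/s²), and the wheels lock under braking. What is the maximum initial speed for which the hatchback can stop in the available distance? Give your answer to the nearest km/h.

a = μg = 0.79 × 9.8 = 7.742 m/s².
v²/(2a) = d ⇒ v = √(2 × 7.742 × 36) = √557.42 = 23.6097 m/s.
23.6097 m/s × 3.6 = 84.995 km/h.

Maximum speed ≈ 85 km/h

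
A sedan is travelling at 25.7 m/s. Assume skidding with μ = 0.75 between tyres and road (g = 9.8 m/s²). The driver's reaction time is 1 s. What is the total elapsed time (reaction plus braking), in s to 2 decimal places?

Total time ≈ 4.50 s

a = μg = 0.75 × 9.8 = 7.350 m/s².
Braking time = v/a = 25.7000 / 7.350 = 3.497 s.
Total = 1 + 3.497 = 4.497 s.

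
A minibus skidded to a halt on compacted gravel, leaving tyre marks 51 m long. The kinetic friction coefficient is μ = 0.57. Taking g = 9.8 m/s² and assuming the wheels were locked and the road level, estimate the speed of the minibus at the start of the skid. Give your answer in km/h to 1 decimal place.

Initial speed ≈ 85.9 km/h

Deceleration a = μg = 0.57 × 9.8 = 5.586 m/s².
v = √(2a·d) = √(2 × 5.586 × 51) = √569.772 = 23.8699 m/s.
= 23.8699 × 3.6 = 85.932 km/h.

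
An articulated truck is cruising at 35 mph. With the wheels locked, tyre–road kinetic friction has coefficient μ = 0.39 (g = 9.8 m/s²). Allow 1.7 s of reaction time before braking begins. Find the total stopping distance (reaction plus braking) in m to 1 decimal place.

Total stopping distance ≈ 58.6 m

35 mph × 0.44704 = 15.6464 m/s.
a = μg = 0.39 × 9.8 = 3.822 m/s².
Reaction distance = v·t_r = 15.6464 × 1.7 = 26.599 m.
Braking distance = v²/(2a) = 15.6464² / (2 × 3.822) = 244.810 / 7.644 = 32.026 m.
Total = 26.599 + 32.026 = 58.625 m.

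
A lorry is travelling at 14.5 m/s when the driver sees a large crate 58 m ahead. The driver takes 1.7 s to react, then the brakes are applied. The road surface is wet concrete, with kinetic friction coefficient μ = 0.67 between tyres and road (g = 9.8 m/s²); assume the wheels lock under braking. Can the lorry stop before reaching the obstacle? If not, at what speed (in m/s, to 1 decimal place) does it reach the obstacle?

a = μg = 0.67 × 9.8 = 6.566 m/s².
Reaction distance = 14.5000 × 1.7 = 24.650 m.
Braking distance = v²/(2a) = 210.250 / 13.132 = 16.011 m.
Total stopping distance = 24.650 + 16.011 = 40.661 m, vs 58 m available — it stops with 58 − 40.661 = 17.339 m to spare.

Yes — it stops about 17.3 m short of the obstacle, so it never reaches it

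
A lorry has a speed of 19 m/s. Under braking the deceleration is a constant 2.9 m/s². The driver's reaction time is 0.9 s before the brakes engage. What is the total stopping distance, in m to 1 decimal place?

Total stopping distance ≈ 79.3 m

Reaction distance = v·t_r = 19.0000 × 0.9 = 17.100 m.
Braking distance = v²/(2a) = 19.0000² / (2 × 2.900) = 361.000 / 5.800 = 62.241 m.
Total = 17.100 + 62.241 = 79.341 m.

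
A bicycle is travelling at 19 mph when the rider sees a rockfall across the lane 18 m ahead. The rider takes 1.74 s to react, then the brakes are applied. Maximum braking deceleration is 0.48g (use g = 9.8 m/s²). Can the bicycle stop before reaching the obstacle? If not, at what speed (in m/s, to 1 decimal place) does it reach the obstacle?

No — it strikes the obstacle at 6.5 m/s

19 mph × 0.44704 = 8.4938 m/s.
a = 0.48 × 9.8 = 4.704 m/s².
Reaction distance = 8.4938 × 1.74 = 14.779 m.
Braking distance needed to stop: v²/(2a) = 72.145 / 9.408 = 7.668 m, so total needed = 14.779 + 7.668 = 22.447 m > 18 m — it cannot stop.
Distance remaining when braking begins: 18 − 14.779 = 3.221 m.
v² = v₀² − 2a·d = 72.145 − 2 × 4.704 × 3.221 = 41.842 m²/s².
v = √41.842 = 6.469 m/s.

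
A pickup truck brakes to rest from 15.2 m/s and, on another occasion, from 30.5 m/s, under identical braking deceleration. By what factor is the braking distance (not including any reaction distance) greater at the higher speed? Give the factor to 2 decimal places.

Factor ≈ 4.03

Braking distance d = v²/(2a), so with a fixed, d ∝ v².
Factor = (30.5/15.2)² = 2.0066² = 4.0264.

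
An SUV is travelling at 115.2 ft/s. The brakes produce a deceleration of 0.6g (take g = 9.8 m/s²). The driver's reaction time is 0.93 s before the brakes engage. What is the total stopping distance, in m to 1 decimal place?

115.2 ft/s × 0.3048 = 35.1130 m/s.
a = 0.6 × 9.8 = 5.880 m/s².
Reaction distance = v·t_r = 35.1130 × 0.93 = 32.655 m.
Braking distance = v²/(2a) = 35.1130² / (2 × 5.880) = 1232.923 / 11.760 = 104.840 m.
Total = 32.655 + 104.840 = 137.495 m.

Total stopping distance ≈ 137.5 m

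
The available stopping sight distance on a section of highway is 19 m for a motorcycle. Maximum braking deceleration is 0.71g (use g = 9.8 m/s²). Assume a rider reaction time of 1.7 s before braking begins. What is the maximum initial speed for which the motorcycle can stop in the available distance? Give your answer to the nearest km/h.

Maximum speed ≈ 30 km/h

a = 0.71 × 9.8 = 6.958 m/s².
Stopping distance: v·t_r + v²/(2a) = 19 with t_r = 1.7 s and a = 6.958 m/s².
So v² + 23.657 v − 264.40 = 0.
Positive root: v = −a·t_r + √((a·t_r)² + 2a·d) = −11.829 + √(139.925 + 264.40) = 8.2788 m/s.
8.2788 m/s × 3.6 = 29.804 km/h.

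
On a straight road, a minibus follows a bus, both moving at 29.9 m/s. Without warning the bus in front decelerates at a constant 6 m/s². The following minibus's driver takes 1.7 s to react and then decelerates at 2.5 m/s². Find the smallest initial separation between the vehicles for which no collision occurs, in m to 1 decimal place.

Leader travels v²/(2a_L) = 894.010 / 12.000 = 74.501 m before stopping.
Follower covers v·t_r = 29.9000 × 1.7 = 50.830 m while reacting, then v²/(2a_F) = 894.010 / 5.000 = 178.802 m while braking, for a total of 50.830 + 178.802 = 229.632 m.
Since a_F ≤ a_L and the follower starts braking later, the follower is never slower than the leader, so the closest approach is when both have stopped.
Minimum gap = 229.632 − 74.501 = 155.131 m.

Minimum gap ≈ 155.1 m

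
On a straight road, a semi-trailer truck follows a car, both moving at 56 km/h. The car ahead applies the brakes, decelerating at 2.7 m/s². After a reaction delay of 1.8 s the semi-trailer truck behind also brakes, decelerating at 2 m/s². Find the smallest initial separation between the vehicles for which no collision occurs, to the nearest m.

56 km/h ÷ 3.6 = 15.5556 m/s.
Leader travels v²/(2a_L) = 241.977 / 5.400 = 44.811 m before stopping.
Follower covers v·t_r = 15.5556 × 1.8 = 28.000 m while reacting, then v²/(2a_F) = 241.977 / 4.000 = 60.494 m while braking, for a total of 28.000 + 60.494 = 88.494 m.
Since a_F ≤ a_L and the follower starts braking later, the follower is never slower than the leader, so the closest approach is when both have stopped.
Minimum gap = 88.494 − 44.811 = 43.683 m.

Minimum gap ≈ 44 m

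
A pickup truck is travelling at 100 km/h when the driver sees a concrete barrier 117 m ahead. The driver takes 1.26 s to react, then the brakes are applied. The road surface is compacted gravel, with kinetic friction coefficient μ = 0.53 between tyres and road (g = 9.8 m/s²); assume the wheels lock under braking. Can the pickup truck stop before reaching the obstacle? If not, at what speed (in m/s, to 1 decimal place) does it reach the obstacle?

100 km/h ÷ 3.6 = 27.7778 m/s.
a = μg = 0.53 × 9.8 = 5.194 m/s².
Reaction distance = 27.7778 × 1.26 = 35.000 m.
Braking distance = v²/(2a) = 771.606 / 10.388 = 74.279 m.
Total stopping distance = 35.000 + 74.279 = 109.279 m, vs 117 m available — it stops with 117 − 109.279 = 7.721 m to spare.

Yes — it stops about 7.7 m short of the obstacle, so it never reaches it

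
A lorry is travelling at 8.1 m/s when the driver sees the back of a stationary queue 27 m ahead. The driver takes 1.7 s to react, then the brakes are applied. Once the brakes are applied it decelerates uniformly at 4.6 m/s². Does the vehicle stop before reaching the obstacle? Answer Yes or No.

Yes

Reaction distance = 8.1000 × 1.7 = 13.770 m.
Braking distance = v²/(2a) = 65.610 / 9.200 = 7.132 m.
Total stopping distance = 13.770 + 7.132 = 20.902 m, vs 27 m available — it stops with 27 − 20.902 = 6.098 m to spare.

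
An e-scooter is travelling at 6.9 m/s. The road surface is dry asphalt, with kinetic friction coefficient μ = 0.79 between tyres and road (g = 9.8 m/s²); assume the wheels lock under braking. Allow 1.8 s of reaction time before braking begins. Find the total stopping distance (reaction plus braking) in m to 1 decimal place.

a = μg = 0.79 × 9.8 = 7.742 m/s².
Reaction distance = v·t_r = 6.9000 × 1.8 = 12.420 m.
Braking distance = v²/(2a) = 6.9000² / (2 × 7.742) = 47.610 / 15.484 = 3.075 m.
Total = 12.420 + 3.075 = 15.495 m.

Total stopping distance ≈ 15.5 m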